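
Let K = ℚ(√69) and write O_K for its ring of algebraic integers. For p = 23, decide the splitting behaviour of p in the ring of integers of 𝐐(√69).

69 mod 4 = 1, hence disc K = 69 and O_K = ℤ[(1+√69)/2].
23 divides disc(K) = 69, so 23 ramifies.

ramified — (23) = 𝔭²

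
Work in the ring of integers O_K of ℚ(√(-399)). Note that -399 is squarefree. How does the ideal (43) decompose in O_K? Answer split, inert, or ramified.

splits completely

d = -399 ≡ 1 (mod 4), so O_K = ℤ[(1+√-399)/2] and disc(K) = d = -399.
43 ∤ -399, so 43 is unramified.
Compute (-399/43) via Euler: 31^((43-1)/2) mod 43 = 1, so (-399/43) = 1.
d is a quadratic residue mod p, hence 43 splits in O_K.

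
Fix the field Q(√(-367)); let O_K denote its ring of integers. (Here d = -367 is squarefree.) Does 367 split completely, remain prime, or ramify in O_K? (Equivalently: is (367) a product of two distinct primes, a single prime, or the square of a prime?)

p ramifies

d = -367 ≡ 1 (mod 4), so O_K = ℤ[(1+√-367)/2] and disc(K) = d = -367.
Ramification test: 367 | -367. The prime 367 ramifies in K.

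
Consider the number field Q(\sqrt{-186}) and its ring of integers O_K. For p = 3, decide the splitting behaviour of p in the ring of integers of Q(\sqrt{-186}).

ramifies in O_K

d = -186 ≡ 2 (mod 4), so O_K = ℤ[√-186] and disc(K) = 4d = -744.
3 divides disc(K) = -744, so 3 ramifies.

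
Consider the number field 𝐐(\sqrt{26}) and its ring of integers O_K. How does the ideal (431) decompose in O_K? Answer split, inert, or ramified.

remains prime (inert)

26 mod 4 = 2, hence disc K = 4·26 = 104 and O_K = ℤ[√26].
431 ∤ 104, so 431 is unramified.
Euler's criterion: 26^215 mod 431 = 430. Thus (26|431) = -1.
Legendre symbol -1 ⇒ 431 is inert.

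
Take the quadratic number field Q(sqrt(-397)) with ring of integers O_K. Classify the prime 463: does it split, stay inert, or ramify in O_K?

463 splits in O_K

-397 mod 4 = 3, hence disc K = 4·(-397) = -1588 and O_K = ℤ[√-397].
463 ∤ -1588, so 463 is unramified.
Compute (-397/463) via Euler: 66^((463-1)/2) mod 463 = 1, so (-397/463) = 1.
(-397/463) = 1, so 463 splits.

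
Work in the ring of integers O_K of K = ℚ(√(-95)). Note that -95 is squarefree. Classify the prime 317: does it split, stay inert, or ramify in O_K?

split

-95 mod 4 = 1, hence disc K = -95 and O_K = ℤ[(1+√-95)/2].
317 ∤ -95, so 317 is unramified.
Legendre symbol by Euler's criterion: (-95/317) ≡ (-95)^158 ≡ 1 (mod 317), i.e. (-95/317) = 1.
d is a quadratic residue mod p, hence 317 splits in O_K.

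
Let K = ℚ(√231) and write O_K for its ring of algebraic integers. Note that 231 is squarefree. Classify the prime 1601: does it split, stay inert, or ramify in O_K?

1601 remains inert

d = 231 ≡ 3 (mod 4), so O_K = ℤ[√231] and disc(K) = 4d = 924.
disc(K) = 924 is not divisible by 1601; 1601 is unramified.
Euler's criterion: 231^800 mod 1601 = 1600. Thus (231|1601) = -1.
Legendre symbol -1 ⇒ 1601 is inert.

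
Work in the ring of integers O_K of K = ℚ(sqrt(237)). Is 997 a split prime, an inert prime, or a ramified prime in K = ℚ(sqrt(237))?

Since 237 ≡ 1 mod 4, the ring of integers is ℤ[(1+√237)/2] with discriminant 237.
disc(K) = 237 is not divisible by 997; 997 is unramified.
(237/997) = 237^498 mod 997 = 1, giving Legendre symbol 1.
(237/997) = 1, so 997 splits.

split — (997) = 𝔭₁𝔭₂ with 𝔭₁ ≠ 𝔭₂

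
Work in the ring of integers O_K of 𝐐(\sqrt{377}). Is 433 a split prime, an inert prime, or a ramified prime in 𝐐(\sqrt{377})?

remains prime (inert)

d = 377 ≡ 1 (mod 4), so O_K = ℤ[(1+√377)/2] and disc(K) = d = 377.
Since gcd(433, 377) = 1 the prime 433 does not ramify.
Compute (377/433) via Euler: 377^((433-1)/2) mod 433 = 432, so (377/433) = -1.
(377/433) = -1, so 433 is inert.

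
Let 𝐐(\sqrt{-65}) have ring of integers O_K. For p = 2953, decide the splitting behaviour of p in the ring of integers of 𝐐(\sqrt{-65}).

Since -65 ≢ 1 mod 4, the ring of integers is ℤ[√-65] with discriminant 4·(-65) = -260.
2953 ∤ -260, so 2953 is unramified.
(-65/2953) = 2888^1476 mod 2953 = 1, giving Legendre symbol 1.
d is a quadratic residue mod p, hence 2953 splits in O_K.

split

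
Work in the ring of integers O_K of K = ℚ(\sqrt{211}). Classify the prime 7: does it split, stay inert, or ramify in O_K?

7 splits in O_K

211 mod 4 = 3, hence disc K = 4·211 = 844 and O_K = ℤ[√211].
Since gcd(7, 844) = 1 the prime 7 does not ramify.
(211/7) = 1^3 mod 7 = 1, giving Legendre symbol 1.
d is a quadratic residue mod p, hence 7 splits in O_K.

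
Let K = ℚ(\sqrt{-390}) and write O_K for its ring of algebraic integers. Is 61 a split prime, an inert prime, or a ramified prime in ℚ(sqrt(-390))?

p is inert

d = -390 ≡ 2 (mod 4), so O_K = ℤ[√-390] and disc(K) = 4d = -1560.
disc(K) = -1560 is not divisible by 61; 61 is unramified.
(-390/61) = 37^30 mod 61 = 60, giving Legendre symbol -1.
Legendre symbol -1 ⇒ 61 is inert.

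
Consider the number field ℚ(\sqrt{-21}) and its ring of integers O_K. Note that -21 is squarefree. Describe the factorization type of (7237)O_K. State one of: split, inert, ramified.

Since -21 ≢ 1 mod 4, the ring of integers is ℤ[√-21] with discriminant 4·(-21) = -84.
disc(K) = -84 is not divisible by 7237; 7237 is unramified.
Compute (-21/7237) via Euler: 7216^((7237-1)/2) mod 7237 = 7236, so (-21/7237) = -1.
d is a non-residue mod p, hence 7237 remains inert in O_K.

remains prime (inert)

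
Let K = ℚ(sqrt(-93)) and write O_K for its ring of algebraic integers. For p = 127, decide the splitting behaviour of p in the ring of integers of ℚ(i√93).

Since -93 ≢ 1 mod 4, the ring of integers is ℤ[√-93] with discriminant 4·(-93) = -372.
Since gcd(127, -372) = 1 the prime 127 does not ramify.
(-93/127) = 34^63 mod 127 = 1, giving Legendre symbol 1.
(-93/127) = 1, so 127 splits.

split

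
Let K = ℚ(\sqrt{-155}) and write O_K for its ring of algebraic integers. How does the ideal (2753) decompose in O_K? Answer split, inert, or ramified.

d = -155 ≡ 1 (mod 4), so O_K = ℤ[(1+√-155)/2] and disc(K) = d = -155.
Since gcd(2753, -155) = 1 the prime 2753 does not ramify.
Compute (-155/2753) via Euler: 2598^((2753-1)/2) mod 2753 = 2752, so (-155/2753) = -1.
d is a non-residue mod p, hence 2753 remains inert in O_K.

inert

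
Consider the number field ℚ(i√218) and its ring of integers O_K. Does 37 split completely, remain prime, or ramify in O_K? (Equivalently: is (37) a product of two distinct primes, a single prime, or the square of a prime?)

split

-218 mod 4 = 2, hence disc K = 4·(-218) = -872 and O_K = ℤ[√-218].
disc(K) = -872 is not divisible by 37; 37 is unramified.
Compute (-218/37) via Euler: 4^((37-1)/2) mod 37 = 1, so (-218/37) = 1.
(-218/37) = 1, so 37 splits.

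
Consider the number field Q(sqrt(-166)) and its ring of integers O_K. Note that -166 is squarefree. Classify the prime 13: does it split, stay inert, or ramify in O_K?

13 splits in O_K

-166 mod 4 = 2, hence disc K = 4·(-166) = -664 and O_K = ℤ[√-166].
Since gcd(13, -664) = 1 the prime 13 does not ramify.
(-166/13) = 3^6 mod 13 = 1, giving Legendre symbol 1.
d is a quadratic residue mod p, hence 13 splits in O_K.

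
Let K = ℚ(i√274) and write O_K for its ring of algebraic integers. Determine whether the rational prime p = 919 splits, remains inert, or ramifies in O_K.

d = -274 ≡ 2 (mod 4), so O_K = ℤ[√-274] and disc(K) = 4d = -1096.
disc(K) = -1096 is not divisible by 919; 919 is unramified.
(-274/919) = 645^459 mod 919 = 1, giving Legendre symbol 1.
(-274/919) = 1, so 919 splits.

split — (919) = 𝔭₁𝔭₂ with 𝔭₁ ≠ 𝔭₂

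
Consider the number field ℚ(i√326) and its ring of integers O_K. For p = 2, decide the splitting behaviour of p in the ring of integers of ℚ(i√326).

ramifies in O_K

-326 mod 4 = 2, hence disc K = 4·(-326) = -1304 and O_K = ℤ[√-326].
disc(K) = -1304 = 2·(-652), so p = 2 is ramified.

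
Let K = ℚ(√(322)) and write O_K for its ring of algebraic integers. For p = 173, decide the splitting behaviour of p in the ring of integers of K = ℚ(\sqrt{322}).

173 splits in O_K

Since 322 ≢ 1 mod 4, the ring of integers is ℤ[√322] with discriminant 4·322 = 1288.
173 ∤ 1288, so 173 is unramified.
(322/173) = 149^86 mod 173 = 1, giving Legendre symbol 1.
d is a quadratic residue mod p, hence 173 splits in O_K.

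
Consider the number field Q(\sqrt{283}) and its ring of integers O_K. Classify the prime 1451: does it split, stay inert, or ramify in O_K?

283 mod 4 = 3, hence disc K = 4·283 = 1132 and O_K = ℤ[√283].
disc(K) = 1132 is not divisible by 1451; 1451 is unramified.
Compute (283/1451) via Euler: 283^((1451-1)/2) mod 1451 = 1450, so (283/1451) = -1.
d is a non-residue mod p, hence 1451 remains inert in O_K.

remains prime (inert)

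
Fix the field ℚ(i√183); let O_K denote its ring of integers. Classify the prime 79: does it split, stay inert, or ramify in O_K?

remains prime (inert)

-183 mod 4 = 1, hence disc K = -183 and O_K = ℤ[(1+√-183)/2].
79 ∤ -183, so 79 is unramified.
Euler's criterion: (-183)^39 mod 79 = 78. Thus (-183|79) = -1.
d is a non-residue mod p, hence 79 remains inert in O_K.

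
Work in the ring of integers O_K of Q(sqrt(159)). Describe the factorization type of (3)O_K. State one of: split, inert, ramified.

ramified — (3) = 𝔭²

159 mod 4 = 3, hence disc K = 4·159 = 636 and O_K = ℤ[√159].
Ramification test: 3 | 636. The prime 3 ramifies in K.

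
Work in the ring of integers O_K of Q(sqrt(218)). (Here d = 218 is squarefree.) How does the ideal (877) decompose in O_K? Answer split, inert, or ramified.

inert

Since 218 ≢ 1 mod 4, the ring of integers is ℤ[√218] with discriminant 4·218 = 872.
Since gcd(877, 872) = 1 the prime 877 does not ramify.
Compute (218/877) via Euler: 218^((877-1)/2) mod 877 = 876, so (218/877) = -1.
(218/877) = -1, so 877 is inert.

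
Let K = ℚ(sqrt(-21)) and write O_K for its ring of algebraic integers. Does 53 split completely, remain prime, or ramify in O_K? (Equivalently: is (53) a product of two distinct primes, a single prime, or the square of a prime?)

53 remains inert

d = -21 ≡ 3 (mod 4), so O_K = ℤ[√-21] and disc(K) = 4d = -84.
disc(K) = -84 is not divisible by 53; 53 is unramified.
Compute (-21/53) via Euler: 32^((53-1)/2) mod 53 = 52, so (-21/53) = -1.
d is a non-residue mod p, hence 53 remains inert in O_K.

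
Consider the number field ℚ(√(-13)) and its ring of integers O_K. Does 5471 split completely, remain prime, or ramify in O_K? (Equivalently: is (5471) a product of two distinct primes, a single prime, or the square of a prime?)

p splits

Since -13 ≢ 1 mod 4, the ring of integers is ℤ[√-13] with discriminant 4·(-13) = -52.
disc(K) = -52 is not divisible by 5471; 5471 is unramified.
Compute (-13/5471) via Euler: 5458^((5471-1)/2) mod 5471 = 1, so (-13/5471) = 1.
Legendre symbol 1 ⇒ 5471 is split.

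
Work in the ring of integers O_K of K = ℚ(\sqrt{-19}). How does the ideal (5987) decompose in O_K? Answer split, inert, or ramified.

d = -19 ≡ 1 (mod 4), so O_K = ℤ[(1+√-19)/2] and disc(K) = d = -19.
Since gcd(5987, -19) = 1 the prime 5987 does not ramify.
(-19/5987) = 5968^2993 mod 5987 = 5986, giving Legendre symbol -1.
(-19/5987) = -1, so 5987 is inert.

inert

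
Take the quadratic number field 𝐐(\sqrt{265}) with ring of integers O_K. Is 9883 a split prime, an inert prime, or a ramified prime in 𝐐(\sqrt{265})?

Since 265 ≡ 1 mod 4, the ring of integers is ℤ[(1+√265)/2] with discriminant 265.
disc(K) = 265 is not divisible by 9883; 9883 is unramified.
Compute (265/9883) via Euler: 265^((9883-1)/2) mod 9883 = 9882, so (265/9883) = -1.
Legendre symbol -1 ⇒ 9883 is inert.

remains prime (inert)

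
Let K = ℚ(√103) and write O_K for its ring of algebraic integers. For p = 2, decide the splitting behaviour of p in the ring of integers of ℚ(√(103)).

ramified — (2) = 𝔭²

Since 103 ≢ 1 mod 4, the ring of integers is ℤ[√103] with discriminant 4·103 = 412.
2 divides disc(K) = 412, so 2 ramifies.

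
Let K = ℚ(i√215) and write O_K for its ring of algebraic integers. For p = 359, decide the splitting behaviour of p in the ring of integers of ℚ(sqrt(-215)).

d = -215 ≡ 1 (mod 4), so O_K = ℤ[(1+√-215)/2] and disc(K) = d = -215.
disc(K) = -215 is not divisible by 359; 359 is unramified.
Legendre symbol by Euler's criterion: (-215/359) ≡ (-215)^179 ≡ 1 (mod 359), i.e. (-215/359) = 1.
Legendre symbol 1 ⇒ 359 is split.

p splits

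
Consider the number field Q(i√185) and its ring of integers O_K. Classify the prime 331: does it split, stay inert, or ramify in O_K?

Since -185 ≢ 1 mod 4, the ring of integers is ℤ[√-185] with discriminant 4·(-185) = -740.
Since gcd(331, -740) = 1 the prime 331 does not ramify.
(-185/331) = 146^165 mod 331 = 1, giving Legendre symbol 1.
d is a quadratic residue mod p, hence 331 splits in O_K.

split — (331) = 𝔭₁𝔭₂ with 𝔭₁ ≠ 𝔭₂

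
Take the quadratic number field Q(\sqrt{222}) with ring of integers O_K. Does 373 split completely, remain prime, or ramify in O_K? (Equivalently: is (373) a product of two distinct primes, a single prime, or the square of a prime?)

d = 222 ≡ 2 (mod 4), so O_K = ℤ[√222] and disc(K) = 4d = 888.
373 ∤ 888, so 373 is unramified.
Compute (222/373) via Euler: 222^((373-1)/2) mod 373 = 372, so (222/373) = -1.
(222/373) = -1, so 373 is inert.

373 remains inert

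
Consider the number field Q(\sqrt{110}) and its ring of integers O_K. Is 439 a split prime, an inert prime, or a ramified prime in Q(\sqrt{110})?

Since 110 ≢ 1 mod 4, the ring of integers is ℤ[√110] with discriminant 4·110 = 440.
Since gcd(439, 440) = 1 the prime 439 does not ramify.
Euler's criterion: 110^219 mod 439 = 1. Thus (110|439) = 1.
Legendre symbol 1 ⇒ 439 is split.

splits completely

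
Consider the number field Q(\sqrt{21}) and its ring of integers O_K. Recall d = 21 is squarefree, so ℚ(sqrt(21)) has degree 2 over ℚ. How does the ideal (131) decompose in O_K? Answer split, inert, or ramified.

d = 21 ≡ 1 (mod 4), so O_K = ℤ[(1+√21)/2] and disc(K) = d = 21.
disc(K) = 21 is not divisible by 131; 131 is unramified.
Compute (21/131) via Euler: 21^((131-1)/2) mod 131 = 1, so (21/131) = 1.
Legendre symbol 1 ⇒ 131 is split.

p splits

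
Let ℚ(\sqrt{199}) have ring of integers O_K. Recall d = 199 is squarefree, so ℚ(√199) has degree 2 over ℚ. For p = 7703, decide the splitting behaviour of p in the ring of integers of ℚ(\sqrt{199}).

7703 splits in O_K

d = 199 ≡ 3 (mod 4), so O_K = ℤ[√199] and disc(K) = 4d = 796.
Since gcd(7703, 796) = 1 the prime 7703 does not ramify.
(199/7703) = 199^3851 mod 7703 = 1, giving Legendre symbol 1.
d is a quadratic residue mod p, hence 7703 splits in O_K.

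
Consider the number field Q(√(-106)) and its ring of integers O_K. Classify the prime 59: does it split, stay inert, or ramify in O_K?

-106 mod 4 = 2, hence disc K = 4·(-106) = -424 and O_K = ℤ[√-106].
disc(K) = -424 is not divisible by 59; 59 is unramified.
Compute (-106/59) via Euler: 12^((59-1)/2) mod 59 = 1, so (-106/59) = 1.
Legendre symbol 1 ⇒ 59 is split.

p splits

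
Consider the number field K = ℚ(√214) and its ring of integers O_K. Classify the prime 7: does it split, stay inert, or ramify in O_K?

d = 214 ≡ 2 (mod 4), so O_K = ℤ[√214] and disc(K) = 4d = 856.
7 ∤ 856, so 7 is unramified.
Compute (214/7) via Euler: 4^((7-1)/2) mod 7 = 1, so (214/7) = 1.
(214/7) = 1, so 7 splits.

split — (7) = 𝔭₁𝔭₂ with 𝔭₁ ≠ 𝔭₂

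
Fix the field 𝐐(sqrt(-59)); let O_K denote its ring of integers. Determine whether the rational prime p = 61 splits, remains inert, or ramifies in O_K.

-59 mod 4 = 1, hence disc K = -59 and O_K = ℤ[(1+√-59)/2].
Since gcd(61, -59) = 1 the prime 61 does not ramify.
Compute (-59/61) via Euler: 2^((61-1)/2) mod 61 = 60, so (-59/61) = -1.
d is a non-residue mod p, hence 61 remains inert in O_K.

inert — (61) stays prime in O_K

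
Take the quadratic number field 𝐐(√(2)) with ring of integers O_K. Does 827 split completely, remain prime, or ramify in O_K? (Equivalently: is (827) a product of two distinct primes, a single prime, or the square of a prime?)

2 mod 4 = 2, hence disc K = 4·2 = 8 and O_K = ℤ[√2].
disc(K) = 8 is not divisible by 827; 827 is unramified.
(2/827) = 2^413 mod 827 = 826, giving Legendre symbol -1.
Legendre symbol -1 ⇒ 827 is inert.

inert — (827) stays prime in O_K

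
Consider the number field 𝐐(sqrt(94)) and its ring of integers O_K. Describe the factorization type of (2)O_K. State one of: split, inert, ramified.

p ramifies

Since 94 ≢ 1 mod 4, the ring of integers is ℤ[√94] with discriminant 4·94 = 376.
disc(K) = 376 = 2·188, so p = 2 is ramified.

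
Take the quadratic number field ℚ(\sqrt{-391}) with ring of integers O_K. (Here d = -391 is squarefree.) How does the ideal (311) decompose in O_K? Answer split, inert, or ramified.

remains prime (inert)

Since -391 ≡ 1 mod 4, the ring of integers is ℤ[(1+√-391)/2] with discriminant -391.
311 ∤ -391, so 311 is unramified.
Euler's criterion: (-391)^155 mod 311 = 310. Thus (-391|311) = -1.
(-391/311) = -1, so 311 is inert.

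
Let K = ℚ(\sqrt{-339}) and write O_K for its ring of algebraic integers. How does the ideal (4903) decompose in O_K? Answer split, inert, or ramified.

-339 mod 4 = 1, hence disc K = -339 and O_K = ℤ[(1+√-339)/2].
4903 ∤ -339, so 4903 is unramified.
Compute (-339/4903) via Euler: 4564^((4903-1)/2) mod 4903 = 1, so (-339/4903) = 1.
d is a quadratic residue mod p, hence 4903 splits in O_K.

4903 splits in O_K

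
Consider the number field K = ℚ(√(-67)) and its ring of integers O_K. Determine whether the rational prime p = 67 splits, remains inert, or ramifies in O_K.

67 is ramified

-67 mod 4 = 1, hence disc K = -67 and O_K = ℤ[(1+√-67)/2].
67 divides disc(K) = -67, so 67 ramifies.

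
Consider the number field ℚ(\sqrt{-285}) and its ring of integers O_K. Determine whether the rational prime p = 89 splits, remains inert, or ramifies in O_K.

Since -285 ≢ 1 mod 4, the ring of integers is ℤ[√-285] with discriminant 4·(-285) = -1140.
Since gcd(89, -1140) = 1 the prime 89 does not ramify.
Euler's criterion: (-285)^44 mod 89 = 1. Thus (-285|89) = 1.
Legendre symbol 1 ⇒ 89 is split.

89 splits in O_K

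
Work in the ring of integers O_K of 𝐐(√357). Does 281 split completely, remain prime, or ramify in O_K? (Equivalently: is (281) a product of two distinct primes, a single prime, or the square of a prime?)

357 mod 4 = 1, hence disc K = 357 and O_K = ℤ[(1+√357)/2].
281 ∤ 357, so 281 is unramified.
Euler's criterion: 357^140 mod 281 = 280. Thus (357|281) = -1.
(357/281) = -1, so 281 is inert.

inert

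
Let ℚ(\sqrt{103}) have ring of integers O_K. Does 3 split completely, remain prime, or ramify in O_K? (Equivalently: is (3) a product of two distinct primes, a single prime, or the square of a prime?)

103 mod 4 = 3, hence disc K = 4·103 = 412 and O_K = ℤ[√103].
Since gcd(3, 412) = 1 the prime 3 does not ramify.
Legendre symbol by Euler's criterion: (103/3) ≡ 103^1 ≡ 1 (mod 3), i.e. (103/3) = 1.
d is a quadratic residue mod p, hence 3 splits in O_K.

p splits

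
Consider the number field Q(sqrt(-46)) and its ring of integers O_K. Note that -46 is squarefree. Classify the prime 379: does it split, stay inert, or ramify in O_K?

d = -46 ≡ 2 (mod 4), so O_K = ℤ[√-46] and disc(K) = 4d = -184.
disc(K) = -184 is not divisible by 379; 379 is unramified.
Euler's criterion: (-46)^189 mod 379 = 1. Thus (-46|379) = 1.
d is a quadratic residue mod p, hence 379 splits in O_K.

split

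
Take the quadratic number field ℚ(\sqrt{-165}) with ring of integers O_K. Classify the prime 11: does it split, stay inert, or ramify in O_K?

-165 mod 4 = 3, hence disc K = 4·(-165) = -660 and O_K = ℤ[√-165].
11 divides disc(K) = -660, so 11 ramifies.

ramified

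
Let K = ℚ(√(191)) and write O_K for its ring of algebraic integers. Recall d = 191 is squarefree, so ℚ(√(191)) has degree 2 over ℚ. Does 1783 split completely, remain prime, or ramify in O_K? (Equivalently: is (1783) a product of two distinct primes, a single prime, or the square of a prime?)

d = 191 ≡ 3 (mod 4), so O_K = ℤ[√191] and disc(K) = 4d = 764.
1783 ∤ 764, so 1783 is unramified.
Compute (191/1783) via Euler: 191^((1783-1)/2) mod 1783 = 1782, so (191/1783) = -1.
Legendre symbol -1 ⇒ 1783 is inert.

remains prime (inert)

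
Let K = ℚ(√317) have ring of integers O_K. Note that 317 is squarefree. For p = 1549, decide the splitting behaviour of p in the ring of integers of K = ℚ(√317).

d = 317 ≡ 1 (mod 4), so O_K = ℤ[(1+√317)/2] and disc(K) = d = 317.
Since gcd(1549, 317) = 1 the prime 1549 does not ramify.
Legendre symbol by Euler's criterion: (317/1549) ≡ 317^774 ≡ 1 (mod 1549), i.e. (317/1549) = 1.
d is a quadratic residue mod p, hence 1549 splits in O_K.

splits completely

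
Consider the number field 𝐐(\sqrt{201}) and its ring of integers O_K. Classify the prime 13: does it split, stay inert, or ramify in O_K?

remains prime (inert)

d = 201 ≡ 1 (mod 4), so O_K = ℤ[(1+√201)/2] and disc(K) = d = 201.
disc(K) = 201 is not divisible by 13; 13 is unramified.
Legendre symbol by Euler's criterion: (201/13) ≡ 201^6 ≡ 12 (mod 13), i.e. (201/13) = -1.
Legendre symbol -1 ⇒ 13 is inert.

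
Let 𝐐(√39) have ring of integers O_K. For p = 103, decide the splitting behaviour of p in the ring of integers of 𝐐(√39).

p is inert

d = 39 ≡ 3 (mod 4), so O_K = ℤ[√39] and disc(K) = 4d = 156.
103 ∤ 156, so 103 is unramified.
(39/103) = 39^51 mod 103 = 102, giving Legendre symbol -1.
Legendre symbol -1 ⇒ 103 is inert.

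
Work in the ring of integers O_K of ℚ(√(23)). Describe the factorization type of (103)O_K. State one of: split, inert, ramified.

Since 23 ≢ 1 mod 4, the ring of integers is ℤ[√23] with discriminant 4·23 = 92.
disc(K) = 92 is not divisible by 103; 103 is unramified.
Legendre symbol by Euler's criterion: (23/103) ≡ 23^51 ≡ 1 (mod 103), i.e. (23/103) = 1.
Legendre symbol 1 ⇒ 103 is split.

splits completely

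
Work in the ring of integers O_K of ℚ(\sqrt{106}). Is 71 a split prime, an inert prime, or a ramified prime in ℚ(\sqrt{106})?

106 mod 4 = 2, hence disc K = 4·106 = 424 and O_K = ℤ[√106].
disc(K) = 424 is not divisible by 71; 71 is unramified.
(106/71) = 35^35 mod 71 = 70, giving Legendre symbol -1.
d is a non-residue mod p, hence 71 remains inert in O_K.

inert — (71) stays prime in O_K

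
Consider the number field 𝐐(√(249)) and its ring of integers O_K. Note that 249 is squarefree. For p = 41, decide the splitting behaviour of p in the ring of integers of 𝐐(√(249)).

249 mod 4 = 1, hence disc K = 249 and O_K = ℤ[(1+√249)/2].
disc(K) = 249 is not divisible by 41; 41 is unramified.
(249/41) = 3^20 mod 41 = 40, giving Legendre symbol -1.
d is a non-residue mod p, hence 41 remains inert in O_K.

remains prime (inert)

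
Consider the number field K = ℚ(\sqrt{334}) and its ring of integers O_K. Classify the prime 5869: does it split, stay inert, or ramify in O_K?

p is inert

Since 334 ≢ 1 mod 4, the ring of integers is ℤ[√334] with discriminant 4·334 = 1336.
disc(K) = 1336 is not divisible by 5869; 5869 is unramified.
(334/5869) = 334^2934 mod 5869 = 5868, giving Legendre symbol -1.
Legendre symbol -1 ⇒ 5869 is inert.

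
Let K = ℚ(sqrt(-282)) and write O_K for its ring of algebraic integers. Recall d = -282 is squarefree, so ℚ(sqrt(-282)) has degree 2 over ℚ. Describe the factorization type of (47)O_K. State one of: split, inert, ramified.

Since -282 ≢ 1 mod 4, the ring of integers is ℤ[√-282] with discriminant 4·(-282) = -1128.
Ramification test: 47 | -1128. The prime 47 ramifies in K.

47 is ramified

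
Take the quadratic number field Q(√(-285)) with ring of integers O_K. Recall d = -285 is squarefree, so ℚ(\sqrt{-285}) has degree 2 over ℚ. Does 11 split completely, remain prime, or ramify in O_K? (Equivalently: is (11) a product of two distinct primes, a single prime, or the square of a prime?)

p splits

d = -285 ≡ 3 (mod 4), so O_K = ℤ[√-285] and disc(K) = 4d = -1140.
disc(K) = -1140 is not divisible by 11; 11 is unramified.
Legendre symbol by Euler's criterion: (-285/11) ≡ (-285)^5 ≡ 1 (mod 11), i.e. (-285/11) = 1.
Legendre symbol 1 ⇒ 11 is split.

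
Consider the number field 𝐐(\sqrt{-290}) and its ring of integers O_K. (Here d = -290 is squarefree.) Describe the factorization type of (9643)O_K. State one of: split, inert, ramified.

-290 mod 4 = 2, hence disc K = 4·(-290) = -1160 and O_K = ℤ[√-290].
disc(K) = -1160 is not divisible by 9643; 9643 is unramified.
Legendre symbol by Euler's criterion: (-290/9643) ≡ (-290)^4821 ≡ 1 (mod 9643), i.e. (-290/9643) = 1.
d is a quadratic residue mod p, hence 9643 splits in O_K.

splits completely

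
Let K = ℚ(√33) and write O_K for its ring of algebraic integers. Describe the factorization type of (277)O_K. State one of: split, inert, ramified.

d = 33 ≡ 1 (mod 4), so O_K = ℤ[(1+√33)/2] and disc(K) = d = 33.
Since gcd(277, 33) = 1 the prime 277 does not ramify.
Legendre symbol by Euler's criterion: (33/277) ≡ 33^138 ≡ 276 (mod 277), i.e. (33/277) = -1.
d is a non-residue mod p, hence 277 remains inert in O_K.

277 remains inert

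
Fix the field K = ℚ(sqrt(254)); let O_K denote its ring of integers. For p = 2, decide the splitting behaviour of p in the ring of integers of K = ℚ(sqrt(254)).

ramifies in O_K

Since 254 ≢ 1 mod 4, the ring of integers is ℤ[√254] with discriminant 4·254 = 1016.
Ramification test: 2 | 1016. The prime 2 ramifies in K.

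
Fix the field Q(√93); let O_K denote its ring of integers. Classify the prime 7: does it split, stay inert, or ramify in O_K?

p splits

93 mod 4 = 1, hence disc K = 93 and O_K = ℤ[(1+√93)/2].
disc(K) = 93 is not divisible by 7; 7 is unramified.
(93/7) = 2^3 mod 7 = 1, giving Legendre symbol 1.
Legendre symbol 1 ⇒ 7 is split.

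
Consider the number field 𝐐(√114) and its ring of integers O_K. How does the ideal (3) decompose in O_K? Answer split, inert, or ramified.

ramified — (3) = 𝔭²

114 mod 4 = 2, hence disc K = 4·114 = 456 and O_K = ℤ[√114].
disc(K) = 456 = 3·152, so p = 3 is ramified.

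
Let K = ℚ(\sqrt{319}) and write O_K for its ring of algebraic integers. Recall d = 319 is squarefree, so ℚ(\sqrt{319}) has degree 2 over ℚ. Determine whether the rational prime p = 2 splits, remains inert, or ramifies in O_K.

p ramifies

Since 319 ≢ 1 mod 4, the ring of integers is ℤ[√319] with discriminant 4·319 = 1276.
2 divides disc(K) = 1276, so 2 ramifies.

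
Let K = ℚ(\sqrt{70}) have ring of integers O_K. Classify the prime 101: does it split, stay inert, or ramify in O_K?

splits completely

Since 70 ≢ 1 mod 4, the ring of integers is ℤ[√70] with discriminant 4·70 = 280.
disc(K) = 280 is not divisible by 101; 101 is unramified.
(70/101) = 70^50 mod 101 = 1, giving Legendre symbol 1.
Legendre symbol 1 ⇒ 101 is split.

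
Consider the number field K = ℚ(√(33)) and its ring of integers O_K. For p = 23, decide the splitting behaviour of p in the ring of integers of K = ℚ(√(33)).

33 mod 4 = 1, hence disc K = 33 and O_K = ℤ[(1+√33)/2].
23 ∤ 33, so 23 is unramified.
Compute (33/23) via Euler: 10^((23-1)/2) mod 23 = 22, so (33/23) = -1.
Legendre symbol -1 ⇒ 23 is inert.

inert — (23) stays prime in O_K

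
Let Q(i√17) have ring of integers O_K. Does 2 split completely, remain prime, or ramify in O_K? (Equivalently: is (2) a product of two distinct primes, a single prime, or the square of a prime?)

Since -17 ≢ 1 mod 4, the ring of integers is ℤ[√-17] with discriminant 4·(-17) = -68.
disc(K) = -68 = 2·(-34), so p = 2 is ramified.

ramified — (2) = 𝔭²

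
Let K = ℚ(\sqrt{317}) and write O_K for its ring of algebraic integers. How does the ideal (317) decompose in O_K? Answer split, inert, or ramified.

Since 317 ≡ 1 mod 4, the ring of integers is ℤ[(1+√317)/2] with discriminant 317.
317 divides disc(K) = 317, so 317 ramifies.

ramified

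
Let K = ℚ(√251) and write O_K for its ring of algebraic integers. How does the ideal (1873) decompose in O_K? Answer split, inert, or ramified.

Since 251 ≢ 1 mod 4, the ring of integers is ℤ[√251] with discriminant 4·251 = 1004.
Since gcd(1873, 1004) = 1 the prime 1873 does not ramify.
Legendre symbol by Euler's criterion: (251/1873) ≡ 251^936 ≡ 1872 (mod 1873), i.e. (251/1873) = -1.
d is a non-residue mod p, hence 1873 remains inert in O_K.

1873 remains inert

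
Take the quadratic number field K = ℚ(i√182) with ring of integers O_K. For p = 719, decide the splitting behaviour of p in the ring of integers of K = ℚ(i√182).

d = -182 ≡ 2 (mod 4), so O_K = ℤ[√-182] and disc(K) = 4d = -728.
Since gcd(719, -728) = 1 the prime 719 does not ramify.
Legendre symbol by Euler's criterion: (-182/719) ≡ (-182)^359 ≡ 718 (mod 719), i.e. (-182/719) = -1.
(-182/719) = -1, so 719 is inert.

719 remains inert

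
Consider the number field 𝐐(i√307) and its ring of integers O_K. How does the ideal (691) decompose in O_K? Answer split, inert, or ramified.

split — (691) = 𝔭₁𝔭₂ with 𝔭₁ ≠ 𝔭₂

d = -307 ≡ 1 (mod 4), so O_K = ℤ[(1+√-307)/2] and disc(K) = d = -307.
691 ∤ -307, so 691 is unramified.
Euler's criterion: (-307)^345 mod 691 = 1. Thus (-307|691) = 1.
Legendre symbol 1 ⇒ 691 is split.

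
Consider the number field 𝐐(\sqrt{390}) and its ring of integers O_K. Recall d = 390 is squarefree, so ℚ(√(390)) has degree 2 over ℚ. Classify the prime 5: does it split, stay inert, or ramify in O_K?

Since 390 ≢ 1 mod 4, the ring of integers is ℤ[√390] with discriminant 4·390 = 1560.
5 divides disc(K) = 1560, so 5 ramifies.

p ramifies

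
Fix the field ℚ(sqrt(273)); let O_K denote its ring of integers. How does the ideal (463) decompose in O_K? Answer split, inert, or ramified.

273 mod 4 = 1, hence disc K = 273 and O_K = ℤ[(1+√273)/2].
Since gcd(463, 273) = 1 the prime 463 does not ramify.
Compute (273/463) via Euler: 273^((463-1)/2) mod 463 = 462, so (273/463) = -1.
(273/463) = -1, so 463 is inert.

463 remains inert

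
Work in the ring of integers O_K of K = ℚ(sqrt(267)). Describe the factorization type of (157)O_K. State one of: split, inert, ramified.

split — (157) = 𝔭₁𝔭₂ with 𝔭₁ ≠ 𝔭₂

d = 267 ≡ 3 (mod 4), so O_K = ℤ[√267] and disc(K) = 4d = 1068.
157 ∤ 1068, so 157 is unramified.
Euler's criterion: 267^78 mod 157 = 1. Thus (267|157) = 1.
d is a quadratic residue mod p, hence 157 splits in O_K.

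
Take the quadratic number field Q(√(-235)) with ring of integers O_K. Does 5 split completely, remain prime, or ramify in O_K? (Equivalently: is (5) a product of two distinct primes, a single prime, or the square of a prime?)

ramifies in O_K

-235 mod 4 = 1, hence disc K = -235 and O_K = ℤ[(1+√-235)/2].
5 divides disc(K) = -235, so 5 ramifies.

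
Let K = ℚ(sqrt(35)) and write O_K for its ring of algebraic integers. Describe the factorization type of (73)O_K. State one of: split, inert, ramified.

split — (73) = 𝔭₁𝔭₂ with 𝔭₁ ≠ 𝔭₂

Since 35 ≢ 1 mod 4, the ring of integers is ℤ[√35] with discriminant 4·35 = 140.
73 ∤ 140, so 73 is unramified.
(35/73) = 35^36 mod 73 = 1, giving Legendre symbol 1.
Legendre symbol 1 ⇒ 73 is split.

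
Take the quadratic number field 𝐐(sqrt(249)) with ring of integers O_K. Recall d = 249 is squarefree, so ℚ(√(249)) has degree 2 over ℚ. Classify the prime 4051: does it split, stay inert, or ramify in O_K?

inert

Since 249 ≡ 1 mod 4, the ring of integers is ℤ[(1+√249)/2] with discriminant 249.
Since gcd(4051, 249) = 1 the prime 4051 does not ramify.
Compute (249/4051) via Euler: 249^((4051-1)/2) mod 4051 = 4050, so (249/4051) = -1.
d is a non-residue mod p, hence 4051 remains inert in O_K.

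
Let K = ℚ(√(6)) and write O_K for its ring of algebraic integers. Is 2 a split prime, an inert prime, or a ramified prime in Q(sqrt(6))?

d = 6 ≡ 2 (mod 4), so O_K = ℤ[√6] and disc(K) = 4d = 24.
Ramification test: 2 | 24. The prime 2 ramifies in K.

ramified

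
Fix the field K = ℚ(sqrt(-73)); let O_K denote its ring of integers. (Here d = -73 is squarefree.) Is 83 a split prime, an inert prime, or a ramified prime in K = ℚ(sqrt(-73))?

split

-73 mod 4 = 3, hence disc K = 4·(-73) = -292 and O_K = ℤ[√-73].
disc(K) = -292 is not divisible by 83; 83 is unramified.
Compute (-73/83) via Euler: 10^((83-1)/2) mod 83 = 1, so (-73/83) = 1.
d is a quadratic residue mod p, hence 83 splits in O_K.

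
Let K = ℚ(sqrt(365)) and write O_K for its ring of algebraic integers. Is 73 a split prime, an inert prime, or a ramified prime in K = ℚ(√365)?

Since 365 ≡ 1 mod 4, the ring of integers is ℤ[(1+√365)/2] with discriminant 365.
disc(K) = 365 = 73·5, so p = 73 is ramified.

ramifies in O_K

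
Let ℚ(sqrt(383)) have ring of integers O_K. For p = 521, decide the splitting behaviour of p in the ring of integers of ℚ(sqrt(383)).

splits completely

Since 383 ≢ 1 mod 4, the ring of integers is ℤ[√383] with discriminant 4·383 = 1532.
Since gcd(521, 1532) = 1 the prime 521 does not ramify.
Euler's criterion: 383^260 mod 521 = 1. Thus (383|521) = 1.
Legendre symbol 1 ⇒ 521 is split.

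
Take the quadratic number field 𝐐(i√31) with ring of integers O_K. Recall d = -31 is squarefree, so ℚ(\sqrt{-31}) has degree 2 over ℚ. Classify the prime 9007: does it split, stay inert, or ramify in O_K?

remains prime (inert)

Since -31 ≡ 1 mod 4, the ring of integers is ℤ[(1+√-31)/2] with discriminant -31.
disc(K) = -31 is not divisible by 9007; 9007 is unramified.
Compute (-31/9007) via Euler: 8976^((9007-1)/2) mod 9007 = 9006, so (-31/9007) = -1.
Legendre symbol -1 ⇒ 9007 is inert.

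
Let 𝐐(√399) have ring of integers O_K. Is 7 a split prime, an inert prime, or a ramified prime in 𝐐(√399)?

399 mod 4 = 3, hence disc K = 4·399 = 1596 and O_K = ℤ[√399].
7 divides disc(K) = 1596, so 7 ramifies.

ramifies in O_K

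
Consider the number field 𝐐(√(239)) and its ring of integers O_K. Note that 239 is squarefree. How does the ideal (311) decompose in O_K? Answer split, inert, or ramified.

239 mod 4 = 3, hence disc K = 4·239 = 956 and O_K = ℤ[√239].
disc(K) = 956 is not divisible by 311; 311 is unramified.
Euler's criterion: 239^155 mod 311 = 310. Thus (239|311) = -1.
d is a non-residue mod p, hence 311 remains inert in O_K.

inert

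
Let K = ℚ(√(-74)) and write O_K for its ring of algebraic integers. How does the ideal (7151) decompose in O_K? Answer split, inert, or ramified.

d = -74 ≡ 2 (mod 4), so O_K = ℤ[√-74] and disc(K) = 4d = -296.
7151 ∤ -296, so 7151 is unramified.
Euler's criterion: (-74)^3575 mod 7151 = 7150. Thus (-74|7151) = -1.
Legendre symbol -1 ⇒ 7151 is inert.

p is inert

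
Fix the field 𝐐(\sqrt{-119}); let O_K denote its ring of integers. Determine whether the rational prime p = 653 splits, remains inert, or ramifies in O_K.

inert

Since -119 ≡ 1 mod 4, the ring of integers is ℤ[(1+√-119)/2] with discriminant -119.
disc(K) = -119 is not divisible by 653; 653 is unramified.
(-119/653) = 534^326 mod 653 = 652, giving Legendre symbol -1.
(-119/653) = -1, so 653 is inert.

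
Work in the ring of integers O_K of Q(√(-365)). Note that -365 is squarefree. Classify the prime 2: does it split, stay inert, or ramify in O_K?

-365 mod 4 = 3, hence disc K = 4·(-365) = -1460 and O_K = ℤ[√-365].
2 divides disc(K) = -1460, so 2 ramifies.

ramified — (2) = 𝔭²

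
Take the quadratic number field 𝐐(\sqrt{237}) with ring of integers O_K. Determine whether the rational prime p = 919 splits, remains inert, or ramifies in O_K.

splits completely

d = 237 ≡ 1 (mod 4), so O_K = ℤ[(1+√237)/2] and disc(K) = d = 237.
919 ∤ 237, so 919 is unramified.
(237/919) = 237^459 mod 919 = 1, giving Legendre symbol 1.
d is a quadratic residue mod p, hence 919 splits in O_K.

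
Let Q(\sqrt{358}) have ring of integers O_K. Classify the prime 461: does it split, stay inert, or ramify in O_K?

p splits

d = 358 ≡ 2 (mod 4), so O_K = ℤ[√358] and disc(K) = 4d = 1432.
461 ∤ 1432, so 461 is unramified.
Compute (358/461) via Euler: 358^((461-1)/2) mod 461 = 1, so (358/461) = 1.
Legendre symbol 1 ⇒ 461 is split.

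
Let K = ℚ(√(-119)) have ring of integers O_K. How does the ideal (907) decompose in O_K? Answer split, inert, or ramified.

d = -119 ≡ 1 (mod 4), so O_K = ℤ[(1+√-119)/2] and disc(K) = d = -119.
907 ∤ -119, so 907 is unramified.
Legendre symbol by Euler's criterion: (-119/907) ≡ (-119)^453 ≡ 906 (mod 907), i.e. (-119/907) = -1.
(-119/907) = -1, so 907 is inert.

inert — (907) stays prime in O_K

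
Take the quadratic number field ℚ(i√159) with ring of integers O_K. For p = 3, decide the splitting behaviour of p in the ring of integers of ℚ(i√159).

-159 mod 4 = 1, hence disc K = -159 and O_K = ℤ[(1+√-159)/2].
disc(K) = -159 = 3·(-53), so p = 3 is ramified.

ramified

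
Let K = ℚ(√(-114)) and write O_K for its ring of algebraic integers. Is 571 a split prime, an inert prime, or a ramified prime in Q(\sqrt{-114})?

571 splits in O_K

-114 mod 4 = 2, hence disc K = 4·(-114) = -456 and O_K = ℤ[√-114].
571 ∤ -456, so 571 is unramified.
Compute (-114/571) via Euler: 457^((571-1)/2) mod 571 = 1, so (-114/571) = 1.
Legendre symbol 1 ⇒ 571 is split.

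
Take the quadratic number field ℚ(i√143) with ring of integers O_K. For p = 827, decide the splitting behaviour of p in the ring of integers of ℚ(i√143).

-143 mod 4 = 1, hence disc K = -143 and O_K = ℤ[(1+√-143)/2].
disc(K) = -143 is not divisible by 827; 827 is unramified.
Compute (-143/827) via Euler: 684^((827-1)/2) mod 827 = 1, so (-143/827) = 1.
d is a quadratic residue mod p, hence 827 splits in O_K.

split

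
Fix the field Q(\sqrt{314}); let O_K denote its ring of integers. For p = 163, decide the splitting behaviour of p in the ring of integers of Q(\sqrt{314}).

Since 314 ≢ 1 mod 4, the ring of integers is ℤ[√314] with discriminant 4·314 = 1256.
disc(K) = 1256 is not divisible by 163; 163 is unramified.
(314/163) = 151^81 mod 163 = 1, giving Legendre symbol 1.
(314/163) = 1, so 163 splits.

split — (163) = 𝔭₁𝔭₂ with 𝔭₁ ≠ 𝔭₂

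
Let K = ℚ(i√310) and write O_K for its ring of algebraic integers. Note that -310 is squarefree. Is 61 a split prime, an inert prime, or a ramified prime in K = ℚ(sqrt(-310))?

61 splits in O_K

d = -310 ≡ 2 (mod 4), so O_K = ℤ[√-310] and disc(K) = 4d = -1240.
disc(K) = -1240 is not divisible by 61; 61 is unramified.
(-310/61) = 56^30 mod 61 = 1, giving Legendre symbol 1.
Legendre symbol 1 ⇒ 61 is split.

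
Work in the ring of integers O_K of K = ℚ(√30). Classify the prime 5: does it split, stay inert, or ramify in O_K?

d = 30 ≡ 2 (mod 4), so O_K = ℤ[√30] and disc(K) = 4d = 120.
disc(K) = 120 = 5·24, so p = 5 is ramified.

ramified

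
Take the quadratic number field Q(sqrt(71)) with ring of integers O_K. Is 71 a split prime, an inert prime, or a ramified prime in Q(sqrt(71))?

p ramifies

71 mod 4 = 3, hence disc K = 4·71 = 284 and O_K = ℤ[√71].
Ramification test: 71 | 284. The prime 71 ramifies in K.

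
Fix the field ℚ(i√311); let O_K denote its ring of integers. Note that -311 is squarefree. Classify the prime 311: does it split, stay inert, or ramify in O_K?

d = -311 ≡ 1 (mod 4), so O_K = ℤ[(1+√-311)/2] and disc(K) = d = -311.
disc(K) = -311 = 311·(-1), so p = 311 is ramified.

ramified — (311) = 𝔭²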